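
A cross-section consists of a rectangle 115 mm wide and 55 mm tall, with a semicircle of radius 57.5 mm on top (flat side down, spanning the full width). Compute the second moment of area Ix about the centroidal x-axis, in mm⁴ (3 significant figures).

Ix ≈ 1.05 × 10⁷ mm⁴

Split into non-overlapping primitives; take the origin at the lower-left of the bounding box.
Rectangular body: 115 × 55, A = 6 325 mm², y = 27.5 mm, Ī = 1 594 427 mm⁴.
Semicircular cap: semicircle r = 57.5, A = 5193.4 mm², y = 79.404 mm, Ī = 1 199 785 mm⁴.
Centroid: ȳ = ΣA·y / ΣA = 50.902 mm.
Transfer each piece to the centroidal x-axis using Ī + A·d² with d = y − 50.902:
  rectangular body: d = -23.402 mm → contributes +5 058 456 mm⁴
  semicircular cap: d = 28.501 mm → contributes +5 418 561 mm⁴
Total I = 10 477 018 mm⁴.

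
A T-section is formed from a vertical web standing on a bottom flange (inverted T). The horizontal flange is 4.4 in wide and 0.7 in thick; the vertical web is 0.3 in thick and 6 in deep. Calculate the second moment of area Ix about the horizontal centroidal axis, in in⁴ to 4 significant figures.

Decompose the section into non-overlapping parts with the origin at the bottom-left of its bounding rectangle.
Flange: 4.4 × 0.7, A = 3.08 in², y = 0.35 in, Ī = 0.125767 in⁴.
Web: 0.3 × 6, A = 1.8 in², y = 3.7 in, Ī = 5.4 in⁴.
Centroid: ȳ = ΣA·y / ΣA = 1.58566 in.
Transfer each piece to the horizontal centroidal axis using Ī + A·d² with d = y − 1.58566:
  flange: d = -1.23566 in → contributes +4.82845 in⁴
  web: d = 2.11434 in → contributes +13.4468 in⁴
Total I = 18.2753 in⁴.

Ix ≈ 18.28 in⁴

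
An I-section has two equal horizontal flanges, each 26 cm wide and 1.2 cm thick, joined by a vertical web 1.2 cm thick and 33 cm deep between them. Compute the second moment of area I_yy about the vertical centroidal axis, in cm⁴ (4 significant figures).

Decompose the section into non-overlapping parts with the origin at the bottom-left of its bounding rectangle.
Bottom flange: 26 × 1.2, A = 31.2 cm², x = 13 cm, Ī = 1757.6 cm⁴.
Web: 1.2 × 33, A = 39.6 cm², x = 13 cm, Ī = 4.752 cm⁴.
Top flange: 26 × 1.2, A = 31.2 cm², x = 13 cm, Ī = 1757.6 cm⁴.
By symmetry the centroid is at mid-width, x̄ = 13 cm.
All pieces are centred on the vertical centroidal axis, so I = ΣĪ = 3519.95 cm⁴.

I_yy ≈ 3520 cm⁴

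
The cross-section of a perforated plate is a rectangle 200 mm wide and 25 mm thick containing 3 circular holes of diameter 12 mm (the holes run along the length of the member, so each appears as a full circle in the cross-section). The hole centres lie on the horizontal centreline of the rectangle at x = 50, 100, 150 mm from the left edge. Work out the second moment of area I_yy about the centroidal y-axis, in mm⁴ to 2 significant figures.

I_yy ≈ 1.6 × 10⁷ mm⁴

Split into non-overlapping primitives; take the origin at the lower-left of the bounding box.
Plate: 200 × 25, A = 5 000 mm², x = 100 mm, Ī = 16 666 667 mm⁴.
Hole 1 (subtracted): ⌀12, A = 113.1 mm², x = 50 mm, Ī = 1 018 mm⁴.
Hole 2 (subtracted): ⌀12, A = 113.1 mm², x = 100 mm, Ī = 1 018 mm⁴.
Hole 3 (subtracted): ⌀12, A = 113.1 mm², x = 150 mm, Ī = 1 018 mm⁴.
By symmetry the centroid is at mid-width, x̄ = 100 mm.
Transfer each piece to the centroidal y-axis using Ī + A·d² with d = x − 100:
  plate: d = 0 mm → contributes +16 666 667 mm⁴
  hole 1: d = -50 mm → contributes −283 761 mm⁴
  hole 2: d = 0 mm → contributes −1 018 mm⁴
  hole 3: d = 50 mm → contributes −283 761 mm⁴
Total I = 16 098 126 mm⁴.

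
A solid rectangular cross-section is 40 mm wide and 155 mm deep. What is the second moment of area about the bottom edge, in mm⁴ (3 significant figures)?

I_base ≈ 4.97 × 10⁷ mm⁴

The section: 40 × 155, A = 6 200 mm², y = 77.5 mm, Ī = 12 412 917 mm⁴.
Transfer it to a horizontal axis along the bottom face using Ī + A·d² with d = y − 0:
  the section: d = 77.5 mm → contributes +49 651 667 mm⁴
Total I = 49 651 667 mm⁴.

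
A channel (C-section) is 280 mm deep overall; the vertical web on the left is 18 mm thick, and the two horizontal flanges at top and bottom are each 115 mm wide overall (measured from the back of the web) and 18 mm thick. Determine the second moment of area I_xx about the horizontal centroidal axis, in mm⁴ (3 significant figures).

I_xx ≈ 9.29 × 10⁷ mm⁴

Treat the section as a set of non-overlapping primitives; coordinates are from the bounding-box lower-left.
Web: 18 × 280, A = 5 040 mm², y = 140 mm, Ī = 32 928 000 mm⁴.
Top flange (beyond web): 97 × 18, A = 1 746 mm², y = 271 mm, Ī = 47 142 mm⁴.
Bottom flange (beyond web): 97 × 18, A = 1 746 mm², y = 9 mm, Ī = 47 142 mm⁴.
By symmetry the centroid is at mid-height, ȳ = 140 mm.
Transfer each piece to the horizontal centroidal axis using Ī + A·d² with d = y − 140:
  web: d = 0 mm → contributes +32 928 000 mm⁴
  top flange (beyond web): d = 131 mm → contributes +30 010 248 mm⁴
  bottom flange (beyond web): d = -131 mm → contributes +30 010 248 mm⁴
Total I = 92 948 496 mm⁴.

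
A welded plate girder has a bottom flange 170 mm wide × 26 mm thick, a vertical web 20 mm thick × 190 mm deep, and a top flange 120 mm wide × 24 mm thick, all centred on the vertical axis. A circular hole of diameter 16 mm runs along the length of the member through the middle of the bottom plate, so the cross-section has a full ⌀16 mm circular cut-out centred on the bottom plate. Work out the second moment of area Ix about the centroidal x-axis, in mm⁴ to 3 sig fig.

Ix ≈ 9.20 × 10⁷ mm⁴

Decompose the section into non-overlapping parts with the origin at the bottom-left of its bounding rectangle.
Bottom plate: 170 × 26, A = 4 420 mm², y = 13 mm, Ī = 248 993 mm⁴.
Web plate: 20 × 190, A = 3 800 mm², y = 121 mm, Ī = 11 431 667 mm⁴.
Top plate: 120 × 24, A = 2 880 mm², y = 228 mm, Ī = 138 240 mm⁴.
Hole (subtracted): ⌀16, A = 201.06 mm², y = 13 mm, Ī = 3 217 mm⁴.
Centroid: ȳ = ΣA·y / ΣA = 107.47 mm.
Transfer each piece to the centroidal x-axis using Ī + A·d² with d = y − 107.47:
  bottom plate: d = -94.468 mm → contributes +39 693 903 mm⁴
  web plate: d = 13.532 mm → contributes +12 127 512 mm⁴
  top plate: d = 120.53 mm → contributes +41 978 830 mm⁴
  hole: d = -94.468 mm → contributes −1 797 531 mm⁴
Total I = 92 002 713 mm⁴.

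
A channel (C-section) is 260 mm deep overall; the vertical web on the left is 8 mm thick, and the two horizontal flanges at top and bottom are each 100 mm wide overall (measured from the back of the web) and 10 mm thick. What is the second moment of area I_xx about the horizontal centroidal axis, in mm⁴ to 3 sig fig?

Decompose the section into non-overlapping parts with the origin at the bottom-left of its bounding rectangle.
Web: 8 × 260, A = 2 080 mm², y = 130 mm, Ī = 11 717 333 mm⁴.
Top flange (beyond web): 92 × 10, A = 920 mm², y = 255 mm, Ī = 7666.7 mm⁴.
Bottom flange (beyond web): 92 × 10, A = 920 mm², y = 5 mm, Ī = 7666.7 mm⁴.
By symmetry the centroid is at mid-height, ȳ = 130 mm.
Transfer each piece to the horizontal centroidal axis using Ī + A·d² with d = y − 130:
  web: d = 0 mm → contributes +11 717 333 mm⁴
  top flange (beyond web): d = 125 mm → contributes +14 382 667 mm⁴
  bottom flange (beyond web): d = -125 mm → contributes +14 382 667 mm⁴
Total I = 40 482 667 mm⁴.

I_xx ≈ 4.05 × 10⁷ mm⁴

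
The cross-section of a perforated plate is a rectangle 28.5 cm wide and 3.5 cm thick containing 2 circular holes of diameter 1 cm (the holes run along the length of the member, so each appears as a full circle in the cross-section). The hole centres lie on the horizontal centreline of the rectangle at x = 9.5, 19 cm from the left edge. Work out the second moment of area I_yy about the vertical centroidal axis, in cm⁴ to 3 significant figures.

Decompose the section into non-overlapping parts with the origin at the bottom-left of its bounding rectangle.
Plate: 28.5 × 3.5, A = 99.75 cm², x = 14.25 cm, Ī = 6751.8 cm⁴.
Hole 1 (subtracted): ⌀1, A = 0.7854 cm², x = 9.5 cm, Ī = 0.049087 cm⁴.
Hole 2 (subtracted): ⌀1, A = 0.7854 cm², x = 19 cm, Ī = 0.049087 cm⁴.
By symmetry the centroid is at mid-width, x̄ = 14.25 cm.
Transfer each piece to the vertical centroidal axis using Ī + A·d² with d = x − 14.25:
  plate: d = 0 cm → contributes +6751.8 cm⁴
  hole 1: d = -4.75 cm → contributes −17.77 cm⁴
  hole 2: d = 4.75 cm → contributes −17.77 cm⁴
Total I = 6716.3 cm⁴.

I_yy ≈ 6720 cm⁴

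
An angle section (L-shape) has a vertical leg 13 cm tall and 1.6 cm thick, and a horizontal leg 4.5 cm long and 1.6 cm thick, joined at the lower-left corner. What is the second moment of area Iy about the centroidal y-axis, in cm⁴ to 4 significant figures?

Break the section into simple shapes (no overlaps), measuring from the bottom-left corner of the bounding box.
Vertical leg: 1.6 × 13, A = 20.8 cm², x = 0.8 cm, Ī = 4.43733 cm⁴.
Horizontal leg (remainder): 2.9 × 1.6, A = 4.64 cm², x = 3.05 cm, Ī = 3.25187 cm⁴.
Centroid: x̄ = ΣA·x / ΣA = 1.21038 cm.
Transfer each piece to the centroidal y-axis using Ī + A·d² with d = x − 1.21038:
  vertical leg: d = -0.410377 cm → contributes +7.94025 cm⁴
  horizontal leg (remainder): d = 1.83962 cm → contributes +18.9546 cm⁴
Total I = 26.8949 cm⁴.

Iy ≈ 26.89 cm⁴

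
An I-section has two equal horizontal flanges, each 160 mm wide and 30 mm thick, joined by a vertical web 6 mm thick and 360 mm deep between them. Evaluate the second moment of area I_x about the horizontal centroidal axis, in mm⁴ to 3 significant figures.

Break the section into simple shapes (no overlaps), measuring from the bottom-left corner of the bounding box.
Bottom flange: 160 × 30, A = 4 800 mm², y = 15 mm, Ī = 360 000 mm⁴.
Web: 6 × 360, A = 2 160 mm², y = 210 mm, Ī = 23 328 000 mm⁴.
Top flange: 160 × 30, A = 4 800 mm², y = 405 mm, Ī = 360 000 mm⁴.
By symmetry the centroid is at mid-height, ȳ = 210 mm.
Transfer each piece to the horizontal centroidal axis using Ī + A·d² with d = y − 210:
  bottom flange: d = -195 mm → contributes +182 880 000 mm⁴
  web: d = 0 mm → contributes +23 328 000 mm⁴
  top flange: d = 195 mm → contributes +182 880 000 mm⁴
Total I = 389 088 000 mm⁴.

I_x ≈ 3.89 × 10⁸ mm⁴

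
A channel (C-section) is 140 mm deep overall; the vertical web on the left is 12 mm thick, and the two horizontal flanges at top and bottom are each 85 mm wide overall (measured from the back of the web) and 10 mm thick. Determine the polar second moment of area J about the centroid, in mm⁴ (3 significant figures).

Break the section into simple shapes (no overlaps), measuring from the bottom-left corner of the bounding box.
Web: 12 × 140, A = 1 680 mm², y = 70 mm, Ī = 2 744 000 mm⁴.
Top flange (beyond web): 73 × 10, A = 730 mm², y = 135 mm, Ī = 6083.3 mm⁴.
Bottom flange (beyond web): 73 × 10, A = 730 mm², y = 5 mm, Ī = 6083.3 mm⁴.
By symmetry the centroid is at mid-height, ȳ = 70 mm.
Transfer each piece to the centroidal x-axis using Ī + A·d² with d = y − 70:
  web: d = 0 mm → contributes +2 744 000 mm⁴
  top flange (beyond web): d = 65 mm → contributes +3 090 333 mm⁴
  bottom flange (beyond web): d = -65 mm → contributes +3 090 333 mm⁴
Total I = 8 924 667 mm⁴.
For the y-axis: x̄ = 25.761 mm.
Repeating about the centroidal y-axis gives I_y = 2 079 468 mm⁴.
Polar second moment: J = I_x + I_y = 11 004 134 mm⁴.

J ≈ 1.10 × 10⁷ mm⁴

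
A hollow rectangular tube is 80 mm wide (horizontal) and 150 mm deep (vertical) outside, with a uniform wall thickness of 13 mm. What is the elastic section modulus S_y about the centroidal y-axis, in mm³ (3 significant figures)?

S_y ≈ 1.19 × 10⁵ mm³

Split into non-overlapping primitives; take the origin at the lower-left of the bounding box.
Outer rectangle: 80 × 150, A = 12 000 mm², x = 40 mm, Ī = 6 400 000 mm⁴.
Inner void (subtracted): 54 × 124, A = 6 696 mm², x = 40 mm, Ī = 1 627 128 mm⁴.
By symmetry the centroid is at mid-width, x̄ = 40 mm.
All pieces are centred on the centroidal y-axis, so I = ΣĪ (holes subtracted) = 4 772 872 mm⁴.
Extreme fibre distance c = 40 mm; S = I/c = 119 322 mm³.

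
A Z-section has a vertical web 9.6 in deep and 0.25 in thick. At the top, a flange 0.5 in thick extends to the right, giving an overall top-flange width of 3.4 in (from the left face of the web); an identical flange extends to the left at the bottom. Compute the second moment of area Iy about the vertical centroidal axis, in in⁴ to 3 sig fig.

Split into non-overlapping primitives; take the origin at the lower-left of the bounding box.
Web: 0.25 × 9.6, A = 2.4 in², x = 3.275 in, Ī = 0.0125 in⁴.
Top flange (beyond web): 3.15 × 0.5, A = 1.575 in², x = 4.975 in, Ī = 1.3023 in⁴.
Bottom flange (beyond web): 3.15 × 0.5, A = 1.575 in², x = 1.575 in, Ī = 1.3023 in⁴.
Centroid: x̄ = ΣA·x / ΣA = 3.275 in.
Transfer each piece to the vertical centroidal axis using Ī + A·d² with d = x − 3.275:
  web: d = 0 in → contributes +0.0125 in⁴
  top flange (beyond web): d = 1.7 in → contributes +5.8541 in⁴
  bottom flange (beyond web): d = -1.7 in → contributes +5.8541 in⁴
Total I = 11.721 in⁴.

Iy ≈ 11.7 in⁴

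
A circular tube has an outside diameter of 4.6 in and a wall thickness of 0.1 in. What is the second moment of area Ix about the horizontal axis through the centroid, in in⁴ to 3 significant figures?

Ix ≈ 3.58 in⁴

Treat the section as a set of non-overlapping primitives; coordinates are from the bounding-box lower-left.
Outer circle: ⌀4.6, A = 16.619 in², y = 2.3 in, Ī = 21.979 in⁴.
Bore (subtracted): ⌀4.4, A = 15.205 in², y = 2.3 in, Ī = 18.398 in⁴.
By symmetry the centroid is at mid-height, ȳ = 2.3 in.
All pieces are centred on the horizontal axis through the centroid, so I = ΣĪ (holes subtracted) = 3.5802 in⁴.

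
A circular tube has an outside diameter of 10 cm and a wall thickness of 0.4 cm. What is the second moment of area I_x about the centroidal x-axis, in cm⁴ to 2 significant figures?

Decompose the section into non-overlapping parts with the origin at the bottom-left of its bounding rectangle.
Outer circle: ⌀10, A = 78.54 cm², y = 5 cm, Ī = 490.9 cm⁴.
Bore (subtracted): ⌀9.2, A = 66.48 cm², y = 5 cm, Ī = 351.7 cm⁴.
By symmetry the centroid is at mid-height, ȳ = 5 cm.
All pieces are centred on the centroidal x-axis, so I = ΣĪ (holes subtracted) = 139.2 cm⁴.

I_x ≈ 140 cm⁴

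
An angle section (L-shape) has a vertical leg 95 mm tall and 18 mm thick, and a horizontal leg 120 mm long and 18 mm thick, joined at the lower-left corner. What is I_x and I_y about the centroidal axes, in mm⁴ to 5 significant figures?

I_x ≈ 2.6480 × 10⁶ mm⁴, I_y ≈ 4.8254 × 10⁶ mm⁴

Break the section into simple shapes (no overlaps), measuring from the bottom-left corner of the bounding box.
Vertical leg: 18 × 95, A = 1 710 mm², y = 47.5 mm, Ī = 1 286 063 mm⁴.
Horizontal leg (remainder): 102 × 18, A = 1 836 mm², y = 9 mm, Ī = 49 572 mm⁴.
Centroid: ȳ = ΣA·y / ΣA = 27.56599 mm.
Transfer each piece to the centroidal x-axis using Ī + A·d² with d = y − 27.56599:
  vertical leg: d = 19.93401 mm → contributes +1 965 556 mm⁴
  horizontal leg (remainder): d = -18.56599 mm → contributes +682433.8 mm⁴
Total I = 2 647 990 mm⁴.
For the y-axis: x̄ = 40.06599 mm.
Repeating about the centroidal y-axis gives I_y = 4 825 353 mm⁴.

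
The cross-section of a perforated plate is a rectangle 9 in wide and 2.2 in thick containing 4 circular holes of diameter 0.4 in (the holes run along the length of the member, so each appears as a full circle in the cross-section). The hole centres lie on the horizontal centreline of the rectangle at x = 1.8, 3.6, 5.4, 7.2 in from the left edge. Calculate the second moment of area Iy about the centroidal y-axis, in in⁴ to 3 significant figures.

Iy ≈ 132 in⁴

Break the section into simple shapes (no overlaps), measuring from the bottom-left corner of the bounding box.
Plate: 9 × 2.2, A = 19.8 in², x = 4.5 in, Ī = 133.65 in⁴.
Hole 1 (subtracted): ⌀0.4, A = 0.12566 in², x = 1.8 in, Ī = 0.0012566 in⁴.
Hole 2 (subtracted): ⌀0.4, A = 0.12566 in², x = 3.6 in, Ī = 0.0012566 in⁴.
Hole 3 (subtracted): ⌀0.4, A = 0.12566 in², x = 5.4 in, Ī = 0.0012566 in⁴.
Hole 4 (subtracted): ⌀0.4, A = 0.12566 in², x = 7.2 in, Ī = 0.0012566 in⁴.
By symmetry the centroid is at mid-width, x̄ = 4.5 in.
Transfer each piece to the centroidal y-axis using Ī + A·d² with d = x − 4.5:
  plate: d = 0 in → contributes +133.65 in⁴
  hole 1: d = -2.7 in → contributes −0.91735 in⁴
  hole 2: d = -0.9 in → contributes −0.10304 in⁴
  hole 3: d = 0.9 in → contributes −0.10304 in⁴
  hole 4: d = 2.7 in → contributes −0.91735 in⁴
Total I = 131.61 in⁴.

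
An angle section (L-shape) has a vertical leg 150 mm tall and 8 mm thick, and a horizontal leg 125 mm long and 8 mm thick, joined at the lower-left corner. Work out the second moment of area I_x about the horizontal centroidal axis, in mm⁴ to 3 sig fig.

I_x ≈ 4.91 × 10⁶ mm⁴

Decompose the section into non-overlapping parts with the origin at the bottom-left of its bounding rectangle.
Vertical leg: 8 × 150, A = 1 200 mm², y = 75 mm, Ī = 2 250 000 mm⁴.
Horizontal leg (remainder): 117 × 8, A = 936 mm², y = 4 mm, Ī = 4 992 mm⁴.
Centroid: ȳ = ΣA·y / ΣA = 43.888 mm.
Transfer each piece to the horizontal centroidal axis using Ī + A·d² with d = y − 43.888:
  vertical leg: d = 31.112 mm → contributes +3 411 575 mm⁴
  horizontal leg (remainder): d = -39.888 mm → contributes +1 494 190 mm⁴
Total I = 4 905 765 mm⁴.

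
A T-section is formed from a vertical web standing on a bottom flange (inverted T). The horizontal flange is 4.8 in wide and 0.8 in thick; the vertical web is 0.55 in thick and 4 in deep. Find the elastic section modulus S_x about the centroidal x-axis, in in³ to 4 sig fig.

Split into non-overlapping primitives; take the origin at the lower-left of the bounding box.
Flange: 4.8 × 0.8, A = 3.84 in², y = 0.4 in, Ī = 0.2048 in⁴.
Web: 0.55 × 4, A = 2.2 in², y = 2.8 in, Ī = 2.93333 in⁴.
Centroid: ȳ = ΣA·y / ΣA = 1.27417 in.
Transfer each piece to the centroidal x-axis using Ī + A·d² with d = y − 1.27417:
  flange: d = -0.874172 in → contributes +3.13924 in⁴
  web: d = 1.52583 in → contributes +8.05526 in⁴
Total I = 11.1945 in⁴.
Extreme fibre distance c = 3.52583 in; S = I/c = 3.175 in³.

S_x ≈ 3.175 in³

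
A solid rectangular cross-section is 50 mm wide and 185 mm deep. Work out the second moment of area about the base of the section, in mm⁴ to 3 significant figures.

I_base ≈ 1.06 × 10⁸ mm⁴

The section: 50 × 185, A = 9 250 mm², y = 92.5 mm, Ī = 26 381 771 mm⁴.
Transfer it to a horizontal axis along the bottom face using Ī + A·d² with d = y − 0:
  the section: d = 92.5 mm → contributes +105 527 083 mm⁴
Total I = 105 527 083 mm⁴.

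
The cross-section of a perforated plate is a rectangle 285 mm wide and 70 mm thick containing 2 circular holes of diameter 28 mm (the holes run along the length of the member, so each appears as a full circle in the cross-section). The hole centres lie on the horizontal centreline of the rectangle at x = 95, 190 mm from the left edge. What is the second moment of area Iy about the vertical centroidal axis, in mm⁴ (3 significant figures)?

Split into non-overlapping primitives; take the origin at the lower-left of the bounding box.
Plate: 285 × 70, A = 19 950 mm², x = 142.5 mm, Ī = 135 036 563 mm⁴.
Hole 1 (subtracted): ⌀28, A = 615.75 mm², x = 95 mm, Ī = 30 172 mm⁴.
Hole 2 (subtracted): ⌀28, A = 615.75 mm², x = 190 mm, Ī = 30 172 mm⁴.
By symmetry the centroid is at mid-width, x̄ = 142.5 mm.
Transfer each piece to the vertical centroidal axis using Ī + A·d² with d = x − 142.5:
  plate: d = 0 mm → contributes +135 036 563 mm⁴
  hole 1: d = -47.5 mm → contributes −1 419 463 mm⁴
  hole 2: d = 47.5 mm → contributes −1 419 463 mm⁴
Total I = 132 197 637 mm⁴.

Iy ≈ 1.32 × 10⁸ mm⁴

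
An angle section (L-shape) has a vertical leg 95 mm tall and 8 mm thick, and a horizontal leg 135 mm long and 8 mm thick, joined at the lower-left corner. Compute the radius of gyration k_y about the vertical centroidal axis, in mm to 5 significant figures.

k_y ≈ 43.435 mm

Break the section into simple shapes (no overlaps), measuring from the bottom-left corner of the bounding box.
Vertical leg: 8 × 95, A = 760 mm², x = 4 mm, Ī = 4053.333 mm⁴.
Horizontal leg (remainder): 127 × 8, A = 1 016 mm², x = 71.5 mm, Ī = 1 365 589 mm⁴.
Centroid: x̄ = ΣA·x / ΣA = 42.61486 mm.
Transfer each piece to the vertical centroidal axis using Ī + A·d² with d = x − 42.61486:
  vertical leg: d = -38.61486 mm → contributes +1 137 295 mm⁴
  horizontal leg (remainder): d = 28.88514 mm → contributes +2 213 289 mm⁴
Total I = 3 350 585 mm⁴.
Radius of gyration: k = √(I/A) = √(3 350 585 / 1 776) = 43.4349 mm.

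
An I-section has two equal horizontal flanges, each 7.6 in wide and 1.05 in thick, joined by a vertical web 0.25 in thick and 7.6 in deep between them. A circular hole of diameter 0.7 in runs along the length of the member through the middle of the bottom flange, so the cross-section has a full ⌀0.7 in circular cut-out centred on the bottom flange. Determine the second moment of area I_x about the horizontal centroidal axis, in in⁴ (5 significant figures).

I_x ≈ 301.78 in⁴

Break the section into simple shapes (no overlaps), measuring from the bottom-left corner of the bounding box.
Bottom flange: 7.6 × 1.05, A = 7.98 in², y = 0.525 in, Ī = 0.7331625 in⁴.
Web: 0.25 × 7.6, A = 1.9 in², y = 4.85 in, Ī = 9.145333 in⁴.
Top flange: 7.6 × 1.05, A = 7.98 in², y = 9.175 in, Ī = 0.7331625 in⁴.
Hole (subtracted): ⌀0.7, A = 0.3848451 in², y = 0.525 in, Ī = 0.01178588 in⁴.
Centroid: ȳ = ΣA·y / ΣA = 4.945247 in.
Transfer each piece to the horizontal centroidal axis using Ī + A·d² with d = y − 4.945247:
  bottom flange: d = -4.420247 in → contributes +156.6511 in⁴
  web: d = -0.09524694 in → contributes +9.16257 in⁴
  top flange: d = 4.229753 in → contributes +143.5018 in⁴
  hole: d = -4.420247 in → contributes −7.531114 in⁴
Total I = 301.7843 in⁴.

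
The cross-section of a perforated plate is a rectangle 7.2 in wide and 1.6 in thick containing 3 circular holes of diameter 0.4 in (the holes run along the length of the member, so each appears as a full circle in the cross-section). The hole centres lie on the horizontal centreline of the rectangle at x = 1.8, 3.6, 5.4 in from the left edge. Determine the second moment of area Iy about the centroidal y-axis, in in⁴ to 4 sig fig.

Treat the section as a set of non-overlapping primitives; coordinates are from the bounding-box lower-left.
Plate: 7.2 × 1.6, A = 11.52 in², x = 3.6 in, Ī = 49.7664 in⁴.
Hole 1 (subtracted): ⌀0.4, A = 0.125664 in², x = 1.8 in, Ī = 0.00125664 in⁴.
Hole 2 (subtracted): ⌀0.4, A = 0.125664 in², x = 3.6 in, Ī = 0.00125664 in⁴.
Hole 3 (subtracted): ⌀0.4, A = 0.125664 in², x = 5.4 in, Ī = 0.00125664 in⁴.
By symmetry the centroid is at mid-width, x̄ = 3.6 in.
Transfer each piece to the centroidal y-axis using Ī + A·d² with d = x − 3.6:
  plate: d = 0 in → contributes +49.7664 in⁴
  hole 1: d = -1.8 in → contributes −0.408407 in⁴
  hole 2: d = 0 in → contributes −0.00125664 in⁴
  hole 3: d = 1.8 in → contributes −0.408407 in⁴
Total I = 48.9483 in⁴.

Iy ≈ 48.95 in⁴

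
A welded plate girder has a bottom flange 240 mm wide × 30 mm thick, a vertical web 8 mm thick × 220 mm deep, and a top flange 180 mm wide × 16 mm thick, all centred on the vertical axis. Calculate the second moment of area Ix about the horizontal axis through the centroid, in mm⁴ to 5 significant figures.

Ix ≈ 1.3380 × 10⁸ mm⁴

Decompose the section into non-overlapping parts with the origin at the bottom-left of its bounding rectangle.
Bottom plate: 240 × 30, A = 7 200 mm², y = 15 mm, Ī = 540 000 mm⁴.
Web plate: 8 × 220, A = 1 760 mm², y = 140 mm, Ī = 7 098 667 mm⁴.
Top plate: 180 × 16, A = 2 880 mm², y = 258 mm, Ī = 61 440 mm⁴.
Centroid: ȳ = ΣA·y / ΣA = 92.68919 mm.
Transfer each piece to the horizontal axis through the centroid using Ī + A·d² with d = y − 92.68919:
  bottom plate: d = -77.68919 mm → contributes +43 996 393 mm⁴
  web plate: d = 47.31081 mm → contributes +11 038 097 mm⁴
  top plate: d = 165.3108 mm → contributes +78 765 113 mm⁴
Total I = 133 799 603 mm⁴.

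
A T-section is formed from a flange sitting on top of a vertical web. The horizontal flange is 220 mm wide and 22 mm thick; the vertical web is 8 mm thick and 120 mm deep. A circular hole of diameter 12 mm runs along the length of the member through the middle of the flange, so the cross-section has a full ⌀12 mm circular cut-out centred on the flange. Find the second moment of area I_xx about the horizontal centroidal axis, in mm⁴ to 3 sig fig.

Split into non-overlapping primitives; take the origin at the lower-left of the bounding box.
Flange: 220 × 22, A = 4 840 mm², y = 131 mm, Ī = 195 213 mm⁴.
Web: 8 × 120, A = 960 mm², y = 60 mm, Ī = 1 152 000 mm⁴.
Hole (subtracted): ⌀12, A = 113.1 mm², y = 131 mm, Ī = 1017.9 mm⁴.
Centroid: ȳ = ΣA·y / ΣA = 119.01 mm.
Transfer each piece to the horizontal centroidal axis using Ī + A·d² with d = y − 119.01:
  flange: d = 11.985 mm → contributes +890 482 mm⁴
  web: d = -59.015 mm → contributes +4 495 410 mm⁴
  hole: d = 11.985 mm → contributes −17 264 mm⁴
Total I = 5 368 628 mm⁴.

I_xx ≈ 5.37 × 10⁶ mm⁴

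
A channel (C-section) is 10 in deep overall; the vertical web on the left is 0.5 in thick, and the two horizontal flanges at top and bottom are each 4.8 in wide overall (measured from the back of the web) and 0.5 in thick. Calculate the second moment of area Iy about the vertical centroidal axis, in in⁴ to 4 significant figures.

Break the section into simple shapes (no overlaps), measuring from the bottom-left corner of the bounding box.
Web: 0.5 × 10, A = 5 in², x = 0.25 in, Ī = 0.104167 in⁴.
Top flange (beyond web): 4.3 × 0.5, A = 2.15 in², x = 2.65 in, Ī = 3.31279 in⁴.
Bottom flange (beyond web): 4.3 × 0.5, A = 2.15 in², x = 2.65 in, Ī = 3.31279 in⁴.
Centroid: x̄ = ΣA·x / ΣA = 1.35968 in.
Transfer each piece to the vertical centroidal axis using Ī + A·d² with d = x − 1.35968:
  web: d = -1.10968 in → contributes +6.26109 in⁴
  top flange (beyond web): d = 1.29032 in → contributes +6.8924 in⁴
  bottom flange (beyond web): d = 1.29032 in → contributes +6.8924 in⁴
Total I = 20.0459 in⁴.

Iy ≈ 20.05 in⁴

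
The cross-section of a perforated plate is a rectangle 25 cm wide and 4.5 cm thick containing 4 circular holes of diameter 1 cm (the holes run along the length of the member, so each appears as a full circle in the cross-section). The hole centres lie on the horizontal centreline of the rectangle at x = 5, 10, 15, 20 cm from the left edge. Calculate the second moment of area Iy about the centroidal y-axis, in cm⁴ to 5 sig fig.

Break the section into simple shapes (no overlaps), measuring from the bottom-left corner of the bounding box.
Plate: 25 × 4.5, A = 112.5 cm², x = 12.5 cm, Ī = 5859.375 cm⁴.
Hole 1 (subtracted): ⌀1, A = 0.7853982 cm², x = 5 cm, Ī = 0.04908739 cm⁴.
Hole 2 (subtracted): ⌀1, A = 0.7853982 cm², x = 10 cm, Ī = 0.04908739 cm⁴.
Hole 3 (subtracted): ⌀1, A = 0.7853982 cm², x = 15 cm, Ī = 0.04908739 cm⁴.
Hole 4 (subtracted): ⌀1, A = 0.7853982 cm², x = 20 cm, Ī = 0.04908739 cm⁴.
By symmetry the centroid is at mid-width, x̄ = 12.5 cm.
Transfer each piece to the centroidal y-axis using Ī + A·d² with d = x − 12.5:
  plate: d = 0 cm → contributes +5859.375 cm⁴
  hole 1: d = -7.5 cm → contributes −44.22773 cm⁴
  hole 2: d = -2.5 cm → contributes −4.957826 cm⁴
  hole 3: d = 2.5 cm → contributes −4.957826 cm⁴
  hole 4: d = 7.5 cm → contributes −44.22773 cm⁴
Total I = 5761.004 cm⁴.

Iy ≈ 5761.0 cm⁴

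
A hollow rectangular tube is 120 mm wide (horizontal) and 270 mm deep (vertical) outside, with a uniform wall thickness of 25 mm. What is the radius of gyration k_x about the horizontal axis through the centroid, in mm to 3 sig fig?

Split into non-overlapping primitives; take the origin at the lower-left of the bounding box.
Outer rectangle: 120 × 270, A = 32 400 mm², y = 135 mm, Ī = 196 830 000 mm⁴.
Inner void (subtracted): 70 × 220, A = 15 400 mm², y = 135 mm, Ī = 62 113 333 mm⁴.
By symmetry the centroid is at mid-height, ȳ = 135 mm.
All pieces are centred on the horizontal axis through the centroid, so I = ΣĪ (holes subtracted) = 134 716 667 mm⁴.
Radius of gyration: k = √(I/A) = √(134 716 667 / 17 000) = 89.02 mm.

k_x ≈ 89.0 mm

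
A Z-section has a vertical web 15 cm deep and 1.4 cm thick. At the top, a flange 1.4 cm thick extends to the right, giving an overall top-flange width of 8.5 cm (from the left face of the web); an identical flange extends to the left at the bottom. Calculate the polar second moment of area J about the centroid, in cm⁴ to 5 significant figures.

Break the section into simple shapes (no overlaps), measuring from the bottom-left corner of the bounding box.
Web: 1.4 × 15, A = 21 cm², y = 7.5 cm, Ī = 393.75 cm⁴.
Top flange (beyond web): 7.1 × 1.4, A = 9.94 cm², y = 14.3 cm, Ī = 1.623533 cm⁴.
Bottom flange (beyond web): 7.1 × 1.4, A = 9.94 cm², y = 0.7 cm, Ī = 1.623533 cm⁴.
Centroid: ȳ = ΣA·y / ΣA = 7.5 cm.
Transfer each piece to the centroidal x-axis using Ī + A·d² with d = y − 7.5:
  web: d = 0 cm → contributes +393.75 cm⁴
  top flange (beyond web): d = 6.8 cm → contributes +461.2491 cm⁴
  bottom flange (beyond web): d = -6.8 cm → contributes +461.2491 cm⁴
Total I = 1316.248 cm⁴.
For the y-axis: x̄ = 7.8 cm.
Repeating about the centroidal y-axis gives I_y = 446.0251 cm⁴.
Polar second moment: J = I_x + I_y = 1762.273 cm⁴.

J ≈ 1762.3 cm⁴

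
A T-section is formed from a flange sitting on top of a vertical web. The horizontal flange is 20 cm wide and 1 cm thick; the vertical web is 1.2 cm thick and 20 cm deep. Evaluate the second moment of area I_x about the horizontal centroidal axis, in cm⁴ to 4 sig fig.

Treat the section as a set of non-overlapping primitives; coordinates are from the bounding-box lower-left.
Flange: 20 × 1, A = 20 cm², y = 20.5 cm, Ī = 1.66667 cm⁴.
Web: 1.2 × 20, A = 24 cm², y = 10 cm, Ī = 800 cm⁴.
Centroid: ȳ = ΣA·y / ΣA = 14.7727 cm.
Transfer each piece to the horizontal centroidal axis using Ī + A·d² with d = y − 14.7727:
  flange: d = 5.72727 cm → contributes +657.7 cm⁴
  web: d = -4.77273 cm → contributes +1346.69 cm⁴
Total I = 2004.39 cm⁴.

I_x ≈ 2004 cm⁴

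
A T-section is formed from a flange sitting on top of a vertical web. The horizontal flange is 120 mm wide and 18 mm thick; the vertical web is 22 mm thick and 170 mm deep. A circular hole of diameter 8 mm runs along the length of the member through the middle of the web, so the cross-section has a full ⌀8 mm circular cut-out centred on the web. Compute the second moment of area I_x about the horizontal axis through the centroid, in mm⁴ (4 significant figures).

Split into non-overlapping primitives; take the origin at the lower-left of the bounding box.
Flange: 120 × 18, A = 2 160 mm², y = 179 mm, Ī = 58 320 mm⁴.
Web: 22 × 170, A = 3 740 mm², y = 85 mm, Ī = 9 007 167 mm⁴.
Hole (subtracted): ⌀8, A = 50.2655 mm², y = 85 mm, Ī = 201.062 mm⁴.
Centroid: ȳ = ΣA·y / ΣA = 119.709 mm.
Transfer each piece to the horizontal axis through the centroid using Ī + A·d² with d = y − 119.709:
  flange: d = 59.2907 mm → contributes +7 651 564 mm⁴
  web: d = -34.7093 mm → contributes +13 512 869 mm⁴
  hole: d = -34.7093 mm → contributes −60757.6 mm⁴
Total I = 21 103 676 mm⁴.

I_x ≈ 2.110 × 10⁷ mm⁴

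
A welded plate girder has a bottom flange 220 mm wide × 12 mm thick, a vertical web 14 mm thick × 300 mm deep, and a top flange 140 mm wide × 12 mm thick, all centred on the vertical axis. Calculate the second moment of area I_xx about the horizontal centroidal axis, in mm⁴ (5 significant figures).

I_xx ≈ 1.3405 × 10⁸ mm⁴

Decompose the section into non-overlapping parts with the origin at the bottom-left of its bounding rectangle.
Bottom plate: 220 × 12, A = 2 640 mm², y = 6 mm, Ī = 31 680 mm⁴.
Web plate: 14 × 300, A = 4 200 mm², y = 162 mm, Ī = 31 500 000 mm⁴.
Top plate: 140 × 12, A = 1 680 mm², y = 318 mm, Ī = 20 160 mm⁴.
Centroid: ȳ = ΣA·y / ΣA = 144.4225 mm.
Transfer each piece to the horizontal centroidal axis using Ī + A·d² with d = y − 144.4225:
  bottom plate: d = -138.4225 mm → contributes +50 616 187 mm⁴
  web plate: d = 17.57746 mm → contributes +32 797 663 mm⁴
  top plate: d = 173.5775 mm → contributes +50 637 109 mm⁴
Total I = 134 050 959 mm⁴.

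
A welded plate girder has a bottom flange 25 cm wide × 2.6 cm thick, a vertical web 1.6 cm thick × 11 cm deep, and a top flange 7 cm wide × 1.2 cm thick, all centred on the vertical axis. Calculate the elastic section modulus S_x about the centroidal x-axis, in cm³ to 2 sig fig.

S_x ≈ 170 cm³

Decompose the section into non-overlapping parts with the origin at the bottom-left of its bounding rectangle.
Bottom plate: 25 × 2.6, A = 65 cm², y = 1.3 cm, Ī = 36.62 cm⁴.
Web plate: 1.6 × 11, A = 17.6 cm², y = 8.1 cm, Ī = 177.5 cm⁴.
Top plate: 7 × 1.2, A = 8.4 cm², y = 14.2 cm, Ī = 1.008 cm⁴.
Centroid: ȳ = ΣA·y / ΣA = 3.806 cm.
Transfer each piece to the centroidal x-axis using Ī + A·d² with d = y − 3.806:
  bottom plate: d = -2.506 cm → contributes +444.8 cm⁴
  web plate: d = 4.294 cm → contributes +502 cm⁴
  top plate: d = 10.39 cm → contributes +908.5 cm⁴
Total I = 1 855 cm⁴.
Extreme fibre distance c = 10.99 cm; S = I/c = 168.8 cm³.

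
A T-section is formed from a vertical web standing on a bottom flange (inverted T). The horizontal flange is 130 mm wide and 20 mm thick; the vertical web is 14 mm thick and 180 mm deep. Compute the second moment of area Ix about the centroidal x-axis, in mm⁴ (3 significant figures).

Split into non-overlapping primitives; take the origin at the lower-left of the bounding box.
Flange: 130 × 20, A = 2 600 mm², y = 10 mm, Ī = 86 667 mm⁴.
Web: 14 × 180, A = 2 520 mm², y = 110 mm, Ī = 6 804 000 mm⁴.
Centroid: ȳ = ΣA·y / ΣA = 59.219 mm.
Transfer each piece to the centroidal x-axis using Ī + A·d² with d = y − 59.219:
  flange: d = -49.219 mm → contributes +6 385 129 mm⁴
  web: d = 50.781 mm → contributes +13 302 413 mm⁴
Total I = 19 687 542 mm⁴.

Ix ≈ 1.97 × 10⁷ mm⁴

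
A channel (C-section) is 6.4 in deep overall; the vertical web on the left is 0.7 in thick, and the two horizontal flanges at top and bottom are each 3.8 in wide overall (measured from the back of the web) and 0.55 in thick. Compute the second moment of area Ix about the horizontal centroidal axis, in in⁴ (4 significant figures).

Decompose the section into non-overlapping parts with the origin at the bottom-left of its bounding rectangle.
Web: 0.7 × 6.4, A = 4.48 in², y = 3.2 in, Ī = 15.2917 in⁴.
Top flange (beyond web): 3.1 × 0.55, A = 1.705 in², y = 6.125 in, Ī = 0.0429802 in⁴.
Bottom flange (beyond web): 3.1 × 0.55, A = 1.705 in², y = 0.275 in, Ī = 0.0429802 in⁴.
By symmetry the centroid is at mid-height, ȳ = 3.2 in.
Transfer each piece to the horizontal centroidal axis using Ī + A·d² with d = y − 3.2:
  web: d = 0 in → contributes +15.2917 in⁴
  top flange (beyond web): d = 2.925 in → contributes +14.6303 in⁴
  bottom flange (beyond web): d = -2.925 in → contributes +14.6303 in⁴
Total I = 44.5524 in⁴.

Ix ≈ 44.55 in⁴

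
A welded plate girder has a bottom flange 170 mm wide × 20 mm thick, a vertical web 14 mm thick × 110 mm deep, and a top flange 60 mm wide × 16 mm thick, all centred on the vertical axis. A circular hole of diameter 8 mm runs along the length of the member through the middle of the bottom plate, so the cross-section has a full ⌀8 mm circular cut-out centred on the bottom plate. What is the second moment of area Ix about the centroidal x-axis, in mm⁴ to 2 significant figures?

Treat the section as a set of non-overlapping primitives; coordinates are from the bounding-box lower-left.
Bottom plate: 170 × 20, A = 3 400 mm², y = 10 mm, Ī = 113 333 mm⁴.
Web plate: 14 × 110, A = 1 540 mm², y = 75 mm, Ī = 1 552 833 mm⁴.
Top plate: 60 × 16, A = 960 mm², y = 138 mm, Ī = 20 480 mm⁴.
Hole (subtracted): ⌀8, A = 50.27 mm², y = 10 mm, Ī = 201.1 mm⁴.
Centroid: ȳ = ΣA·y / ΣA = 48.12 mm.
Transfer each piece to the centroidal x-axis using Ī + A·d² with d = y − 48.12:
  bottom plate: d = -38.12 mm → contributes +5 053 464 mm⁴
  web plate: d = 26.88 mm → contributes +2 665 704 mm⁴
  top plate: d = 89.88 mm → contributes +7 776 108 mm⁴
  hole: d = -38.12 mm → contributes −73 236 mm⁴
Total I = 15 422 041 mm⁴.

Ix ≈ 1.5 × 10⁷ mm⁴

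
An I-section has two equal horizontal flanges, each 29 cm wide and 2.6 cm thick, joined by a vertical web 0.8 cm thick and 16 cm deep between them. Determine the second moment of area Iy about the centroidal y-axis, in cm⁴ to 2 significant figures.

Split into non-overlapping primitives; take the origin at the lower-left of the bounding box.
Bottom flange: 29 × 2.6, A = 75.4 cm², x = 14.5 cm, Ī = 5 284 cm⁴.
Web: 0.8 × 16, A = 12.8 cm², x = 14.5 cm, Ī = 0.6827 cm⁴.
Top flange: 29 × 2.6, A = 75.4 cm², x = 14.5 cm, Ī = 5 284 cm⁴.
By symmetry the centroid is at mid-width, x̄ = 14.5 cm.
All pieces are centred on the centroidal y-axis, so I = ΣĪ = 10 569 cm⁴.

Iy ≈ 1.1 × 10⁴ cm⁴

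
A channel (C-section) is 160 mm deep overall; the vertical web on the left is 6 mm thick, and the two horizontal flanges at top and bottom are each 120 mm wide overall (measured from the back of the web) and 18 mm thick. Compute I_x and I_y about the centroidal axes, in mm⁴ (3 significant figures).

I_x ≈ 2.28 × 10⁷ mm⁴, I_y ≈ 7.25 × 10⁶ mm⁴

Treat the section as a set of non-overlapping primitives; coordinates are from the bounding-box lower-left.
Web: 6 × 160, A = 960 mm², y = 80 mm, Ī = 2 048 000 mm⁴.
Top flange (beyond web): 114 × 18, A = 2 052 mm², y = 151 mm, Ī = 55 404 mm⁴.
Bottom flange (beyond web): 114 × 18, A = 2 052 mm², y = 9 mm, Ī = 55 404 mm⁴.
By symmetry the centroid is at mid-height, ȳ = 80 mm.
Transfer each piece to the centroidal x-axis using Ī + A·d² with d = y − 80:
  web: d = 0 mm → contributes +2 048 000 mm⁴
  top flange (beyond web): d = 71 mm → contributes +10 399 536 mm⁴
  bottom flange (beyond web): d = -71 mm → contributes +10 399 536 mm⁴
Total I = 22 847 072 mm⁴.
For the y-axis: x̄ = 51.626 mm.
Repeating about the centroidal y-axis gives I_y = 7 248 346 mm⁴.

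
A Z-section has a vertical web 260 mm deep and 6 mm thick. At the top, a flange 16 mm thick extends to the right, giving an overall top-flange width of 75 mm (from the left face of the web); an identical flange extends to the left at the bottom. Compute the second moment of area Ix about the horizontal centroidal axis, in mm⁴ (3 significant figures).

Split into non-overlapping primitives; take the origin at the lower-left of the bounding box.
Web: 6 × 260, A = 1 560 mm², y = 130 mm, Ī = 8 788 000 mm⁴.
Top flange (beyond web): 69 × 16, A = 1 104 mm², y = 252 mm, Ī = 23 552 mm⁴.
Bottom flange (beyond web): 69 × 16, A = 1 104 mm², y = 8 mm, Ī = 23 552 mm⁴.
Centroid: ȳ = ΣA·y / ΣA = 130 mm.
Transfer each piece to the horizontal centroidal axis using Ī + A·d² with d = y − 130:
  web: d = 0 mm → contributes +8 788 000 mm⁴
  top flange (beyond web): d = 122 mm → contributes +16 455 488 mm⁴
  bottom flange (beyond web): d = -122 mm → contributes +16 455 488 mm⁴
Total I = 41 698 976 mm⁴.

Ix ≈ 4.17 × 10⁷ mm⁴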